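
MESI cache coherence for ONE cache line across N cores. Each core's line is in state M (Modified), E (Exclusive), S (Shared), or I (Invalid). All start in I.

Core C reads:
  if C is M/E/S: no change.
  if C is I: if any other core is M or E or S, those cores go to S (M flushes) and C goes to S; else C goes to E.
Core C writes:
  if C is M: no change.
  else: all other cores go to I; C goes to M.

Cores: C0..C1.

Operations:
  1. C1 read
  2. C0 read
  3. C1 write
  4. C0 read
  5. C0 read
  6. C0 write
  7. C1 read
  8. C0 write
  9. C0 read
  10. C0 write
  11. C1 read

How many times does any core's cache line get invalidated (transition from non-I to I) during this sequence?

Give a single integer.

Op 1: C1 read [C1 read from I: no other sharers -> C1=E (exclusive)] -> [I,E] (invalidations this op: 0; running total: 0)
Op 2: C0 read [C0 read from I: others=['C1=E'] -> C0=S, others downsized to S] -> [S,S] (invalidations this op: 0; running total: 0)
Op 3: C1 write [C1 write: invalidate ['C0=S'] -> C1=M] -> [I,M] (invalidations this op: 1; running total: 1)
Op 4: C0 read [C0 read from I: others=['C1=M'] -> C0=S, others downsized to S] -> [S,S] (invalidations this op: 0; running total: 1)
Op 5: C0 read [C0 read: already in S, no change] -> [S,S] (invalidations this op: 0; running total: 1)
Op 6: C0 write [C0 write: invalidate ['C1=S'] -> C0=M] -> [M,I] (invalidations this op: 1; running total: 2)
Op 7: C1 read [C1 read from I: others=['C0=M'] -> C1=S, others downsized to S] -> [S,S] (invalidations this op: 0; running total: 2)
Op 8: C0 write [C0 write: invalidate ['C1=S'] -> C0=M] -> [M,I] (invalidations this op: 1; running total: 3)
Op 9: C0 read [C0 read: already in M, no change] -> [M,I] (invalidations this op: 0; running total: 3)
Op 10: C0 write [C0 write: already M (modified), no change] -> [M,I] (invalidations this op: 0; running total: 3)
Op 11: C1 read [C1 read from I: others=['C0=M'] -> C1=S, others downsized to S] -> [S,S] (invalidations this op: 0; running total: 3)

Answer: 3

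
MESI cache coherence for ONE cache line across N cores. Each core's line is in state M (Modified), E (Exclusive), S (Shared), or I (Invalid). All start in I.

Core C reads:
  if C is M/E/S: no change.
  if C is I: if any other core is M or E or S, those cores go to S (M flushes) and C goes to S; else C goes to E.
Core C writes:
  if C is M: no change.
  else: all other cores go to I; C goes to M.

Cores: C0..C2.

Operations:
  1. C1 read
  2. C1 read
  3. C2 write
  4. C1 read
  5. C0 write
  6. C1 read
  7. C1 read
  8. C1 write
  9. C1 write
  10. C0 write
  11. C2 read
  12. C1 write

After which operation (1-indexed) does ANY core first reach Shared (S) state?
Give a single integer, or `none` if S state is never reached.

Op 1: C1 read [C1 read from I: no other sharers -> C1=E (exclusive)] -> [I,E,I]
Op 2: C1 read [C1 read: already in E, no change] -> [I,E,I]
Op 3: C2 write [C2 write: invalidate ['C1=E'] -> C2=M] -> [I,I,M]
Op 4: C1 read [C1 read from I: others=['C2=M'] -> C1=S, others downsized to S] -> [I,S,S]
  -> First S state at op 4; remaining ops need not be traced.

Answer: 4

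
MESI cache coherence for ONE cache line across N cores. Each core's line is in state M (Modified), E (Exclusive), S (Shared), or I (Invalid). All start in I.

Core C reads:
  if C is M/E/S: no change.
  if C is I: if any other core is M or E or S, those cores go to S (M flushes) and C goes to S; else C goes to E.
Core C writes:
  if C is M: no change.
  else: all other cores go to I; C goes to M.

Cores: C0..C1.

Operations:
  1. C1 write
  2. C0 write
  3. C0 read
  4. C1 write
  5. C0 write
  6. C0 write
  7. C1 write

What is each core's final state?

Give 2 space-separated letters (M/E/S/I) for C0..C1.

Answer: I M

Derivation:
Op 1: C1 write [C1 write: invalidate none -> C1=M] -> [I,M]
Op 2: C0 write [C0 write: invalidate ['C1=M'] -> C0=M] -> [M,I]
Op 3: C0 read [C0 read: already in M, no change] -> [M,I]
Op 4: C1 write [C1 write: invalidate ['C0=M'] -> C1=M] -> [I,M]
Op 5: C0 write [C0 write: invalidate ['C1=M'] -> C0=M] -> [M,I]
Op 6: C0 write [C0 write: already M (modified), no change] -> [M,I]
Op 7: C1 write [C1 write: invalidate ['C0=M'] -> C1=M] -> [I,M]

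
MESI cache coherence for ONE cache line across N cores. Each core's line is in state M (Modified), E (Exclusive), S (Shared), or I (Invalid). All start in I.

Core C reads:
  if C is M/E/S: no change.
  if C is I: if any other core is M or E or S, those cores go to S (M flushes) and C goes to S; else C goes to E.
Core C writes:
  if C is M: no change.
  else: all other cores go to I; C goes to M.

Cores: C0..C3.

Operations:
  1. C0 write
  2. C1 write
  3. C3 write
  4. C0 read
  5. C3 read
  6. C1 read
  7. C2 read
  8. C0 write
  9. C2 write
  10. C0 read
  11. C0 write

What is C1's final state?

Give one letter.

Answer: I

Derivation:
Op 1: C0 write [C0 write: invalidate none -> C0=M] -> [M,I,I,I]
Op 2: C1 write [C1 write: invalidate ['C0=M'] -> C1=M] -> [I,M,I,I]
Op 3: C3 write [C3 write: invalidate ['C1=M'] -> C3=M] -> [I,I,I,M]
Op 4: C0 read [C0 read from I: others=['C3=M'] -> C0=S, others downsized to S] -> [S,I,I,S]
Op 5: C3 read [C3 read: already in S, no change] -> [S,I,I,S]
Op 6: C1 read [C1 read from I: others=['C0=S', 'C3=S'] -> C1=S, others downsized to S] -> [S,S,I,S]
Op 7: C2 read [C2 read from I: others=['C0=S', 'C1=S', 'C3=S'] -> C2=S, others downsized to S] -> [S,S,S,S]
Op 8: C0 write [C0 write: invalidate ['C1=S', 'C2=S', 'C3=S'] -> C0=M] -> [M,I,I,I]
Op 9: C2 write [C2 write: invalidate ['C0=M'] -> C2=M] -> [I,I,M,I]
Op 10: C0 read [C0 read from I: others=['C2=M'] -> C0=S, others downsized to S] -> [S,I,S,I]
Op 11: C0 write [C0 write: invalidate ['C2=S'] -> C0=M] -> [M,I,I,I]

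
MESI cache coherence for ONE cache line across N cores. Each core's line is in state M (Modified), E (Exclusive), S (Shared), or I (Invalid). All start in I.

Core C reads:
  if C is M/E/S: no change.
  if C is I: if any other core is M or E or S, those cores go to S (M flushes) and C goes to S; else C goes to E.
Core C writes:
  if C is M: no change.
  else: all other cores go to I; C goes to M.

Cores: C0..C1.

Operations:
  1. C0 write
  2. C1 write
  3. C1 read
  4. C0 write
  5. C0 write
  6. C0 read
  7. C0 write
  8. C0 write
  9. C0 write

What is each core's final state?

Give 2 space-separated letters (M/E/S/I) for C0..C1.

Op 1: C0 write [C0 write: invalidate none -> C0=M] -> [M,I]
Op 2: C1 write [C1 write: invalidate ['C0=M'] -> C1=M] -> [I,M]
Op 3: C1 read [C1 read: already in M, no change] -> [I,M]
Op 4: C0 write [C0 write: invalidate ['C1=M'] -> C0=M] -> [M,I]
Op 5: C0 write [C0 write: already M (modified), no change] -> [M,I]
Op 6: C0 read [C0 read: already in M, no change] -> [M,I]
Op 7: C0 write [C0 write: already M (modified), no change] -> [M,I]
Op 8: C0 write [C0 write: already M (modified), no change] -> [M,I]
Op 9: C0 write [C0 write: already M (modified), no change] -> [M,I]

Answer: M I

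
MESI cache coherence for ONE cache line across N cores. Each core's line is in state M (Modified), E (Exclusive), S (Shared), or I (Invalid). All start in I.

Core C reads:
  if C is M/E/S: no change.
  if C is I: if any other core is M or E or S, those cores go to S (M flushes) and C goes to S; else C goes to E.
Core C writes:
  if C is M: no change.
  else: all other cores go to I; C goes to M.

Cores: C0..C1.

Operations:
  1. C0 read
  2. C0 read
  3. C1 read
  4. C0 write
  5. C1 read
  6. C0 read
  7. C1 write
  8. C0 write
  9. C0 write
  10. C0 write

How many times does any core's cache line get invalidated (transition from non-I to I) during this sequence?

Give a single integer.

Op 1: C0 read [C0 read from I: no other sharers -> C0=E (exclusive)] -> [E,I] (invalidations this op: 0; running total: 0)
Op 2: C0 read [C0 read: already in E, no change] -> [E,I] (invalidations this op: 0; running total: 0)
Op 3: C1 read [C1 read from I: others=['C0=E'] -> C1=S, others downsized to S] -> [S,S] (invalidations this op: 0; running total: 0)
Op 4: C0 write [C0 write: invalidate ['C1=S'] -> C0=M] -> [M,I] (invalidations this op: 1; running total: 1)
Op 5: C1 read [C1 read from I: others=['C0=M'] -> C1=S, others downsized to S] -> [S,S] (invalidations this op: 0; running total: 1)
Op 6: C0 read [C0 read: already in S, no change] -> [S,S] (invalidations this op: 0; running total: 1)
Op 7: C1 write [C1 write: invalidate ['C0=S'] -> C1=M] -> [I,M] (invalidations this op: 1; running total: 2)
Op 8: C0 write [C0 write: invalidate ['C1=M'] -> C0=M] -> [M,I] (invalidations this op: 1; running total: 3)
Op 9: C0 write [C0 write: already M (modified), no change] -> [M,I] (invalidations this op: 0; running total: 3)
Op 10: C0 write [C0 write: already M (modified), no change] -> [M,I] (invalidations this op: 0; running total: 3)

Answer: 3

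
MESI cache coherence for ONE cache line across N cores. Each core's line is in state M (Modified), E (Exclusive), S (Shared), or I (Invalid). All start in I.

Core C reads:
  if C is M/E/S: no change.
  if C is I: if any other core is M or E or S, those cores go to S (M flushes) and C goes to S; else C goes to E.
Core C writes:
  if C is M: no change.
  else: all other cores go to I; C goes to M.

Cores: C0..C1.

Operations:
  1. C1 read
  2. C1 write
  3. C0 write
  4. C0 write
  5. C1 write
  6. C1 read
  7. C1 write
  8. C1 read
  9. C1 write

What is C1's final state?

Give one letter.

Answer: M

Derivation:
Op 1: C1 read [C1 read from I: no other sharers -> C1=E (exclusive)] -> [I,E]
Op 2: C1 write [C1 write: invalidate none -> C1=M] -> [I,M]
Op 3: C0 write [C0 write: invalidate ['C1=M'] -> C0=M] -> [M,I]
Op 4: C0 write [C0 write: already M (modified), no change] -> [M,I]
Op 5: C1 write [C1 write: invalidate ['C0=M'] -> C1=M] -> [I,M]
Op 6: C1 read [C1 read: already in M, no change] -> [I,M]
Op 7: C1 write [C1 write: already M (modified), no change] -> [I,M]
Op 8: C1 read [C1 read: already in M, no change] -> [I,M]
Op 9: C1 write [C1 write: already M (modified), no change] -> [I,M]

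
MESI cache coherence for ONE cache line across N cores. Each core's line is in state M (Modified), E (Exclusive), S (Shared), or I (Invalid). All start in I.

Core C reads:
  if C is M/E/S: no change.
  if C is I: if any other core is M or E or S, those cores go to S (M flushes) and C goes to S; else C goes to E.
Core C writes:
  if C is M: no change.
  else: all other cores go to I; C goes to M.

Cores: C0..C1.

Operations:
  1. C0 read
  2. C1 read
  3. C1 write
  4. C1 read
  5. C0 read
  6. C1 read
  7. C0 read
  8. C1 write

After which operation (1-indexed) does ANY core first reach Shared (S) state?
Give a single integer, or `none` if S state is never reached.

Answer: 2

Derivation:
Op 1: C0 read [C0 read from I: no other sharers -> C0=E (exclusive)] -> [E,I]
Op 2: C1 read [C1 read from I: others=['C0=E'] -> C1=S, others downsized to S] -> [S,S]
  -> First S state at op 2; remaining ops need not be traced.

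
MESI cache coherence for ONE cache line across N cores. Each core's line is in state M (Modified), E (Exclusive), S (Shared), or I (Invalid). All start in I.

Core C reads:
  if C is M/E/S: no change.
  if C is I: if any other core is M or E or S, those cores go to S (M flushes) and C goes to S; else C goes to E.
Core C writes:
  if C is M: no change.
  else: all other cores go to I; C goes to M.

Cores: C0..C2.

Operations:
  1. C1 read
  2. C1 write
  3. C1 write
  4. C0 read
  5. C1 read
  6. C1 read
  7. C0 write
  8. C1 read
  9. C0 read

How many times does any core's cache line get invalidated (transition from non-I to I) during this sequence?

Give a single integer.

Answer: 1

Derivation:
Op 1: C1 read [C1 read from I: no other sharers -> C1=E (exclusive)] -> [I,E,I] (invalidations this op: 0; running total: 0)
Op 2: C1 write [C1 write: invalidate none -> C1=M] -> [I,M,I] (invalidations this op: 0; running total: 0)
Op 3: C1 write [C1 write: already M (modified), no change] -> [I,M,I] (invalidations this op: 0; running total: 0)
Op 4: C0 read [C0 read from I: others=['C1=M'] -> C0=S, others downsized to S] -> [S,S,I] (invalidations this op: 0; running total: 0)
Op 5: C1 read [C1 read: already in S, no change] -> [S,S,I] (invalidations this op: 0; running total: 0)
Op 6: C1 read [C1 read: already in S, no change] -> [S,S,I] (invalidations this op: 0; running total: 0)
Op 7: C0 write [C0 write: invalidate ['C1=S'] -> C0=M] -> [M,I,I] (invalidations this op: 1; running total: 1)
Op 8: C1 read [C1 read from I: others=['C0=M'] -> C1=S, others downsized to S] -> [S,S,I] (invalidations this op: 0; running total: 1)
Op 9: C0 read [C0 read: already in S, no change] -> [S,S,I] (invalidations this op: 0; running total: 1)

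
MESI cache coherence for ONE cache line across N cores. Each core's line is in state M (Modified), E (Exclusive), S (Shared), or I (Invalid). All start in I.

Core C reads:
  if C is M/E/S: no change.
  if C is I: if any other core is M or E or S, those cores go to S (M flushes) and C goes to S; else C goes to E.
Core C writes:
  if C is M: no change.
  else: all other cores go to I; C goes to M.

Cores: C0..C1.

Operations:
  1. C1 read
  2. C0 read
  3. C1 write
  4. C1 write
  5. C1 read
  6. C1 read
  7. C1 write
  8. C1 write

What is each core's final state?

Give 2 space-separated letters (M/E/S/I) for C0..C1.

Answer: I M

Derivation:
Op 1: C1 read [C1 read from I: no other sharers -> C1=E (exclusive)] -> [I,E]
Op 2: C0 read [C0 read from I: others=['C1=E'] -> C0=S, others downsized to S] -> [S,S]
Op 3: C1 write [C1 write: invalidate ['C0=S'] -> C1=M] -> [I,M]
Op 4: C1 write [C1 write: already M (modified), no change] -> [I,M]
Op 5: C1 read [C1 read: already in M, no change] -> [I,M]
Op 6: C1 read [C1 read: already in M, no change] -> [I,M]
Op 7: C1 write [C1 write: already M (modified), no change] -> [I,M]
Op 8: C1 write [C1 write: already M (modified), no change] -> [I,M]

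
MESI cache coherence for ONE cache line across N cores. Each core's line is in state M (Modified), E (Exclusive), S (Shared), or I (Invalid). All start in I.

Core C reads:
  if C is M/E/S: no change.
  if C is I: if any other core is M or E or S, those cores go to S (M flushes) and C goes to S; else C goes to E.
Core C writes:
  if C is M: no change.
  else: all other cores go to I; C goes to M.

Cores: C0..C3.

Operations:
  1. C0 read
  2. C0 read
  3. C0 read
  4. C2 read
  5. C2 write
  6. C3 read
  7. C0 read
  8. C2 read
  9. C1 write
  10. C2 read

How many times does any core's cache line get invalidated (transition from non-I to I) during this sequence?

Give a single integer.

Op 1: C0 read [C0 read from I: no other sharers -> C0=E (exclusive)] -> [E,I,I,I] (invalidations this op: 0; running total: 0)
Op 2: C0 read [C0 read: already in E, no change] -> [E,I,I,I] (invalidations this op: 0; running total: 0)
Op 3: C0 read [C0 read: already in E, no change] -> [E,I,I,I] (invalidations this op: 0; running total: 0)
Op 4: C2 read [C2 read from I: others=['C0=E'] -> C2=S, others downsized to S] -> [S,I,S,I] (invalidations this op: 0; running total: 0)
Op 5: C2 write [C2 write: invalidate ['C0=S'] -> C2=M] -> [I,I,M,I] (invalidations this op: 1; running total: 1)
Op 6: C3 read [C3 read from I: others=['C2=M'] -> C3=S, others downsized to S] -> [I,I,S,S] (invalidations this op: 0; running total: 1)
Op 7: C0 read [C0 read from I: others=['C2=S', 'C3=S'] -> C0=S, others downsized to S] -> [S,I,S,S] (invalidations this op: 0; running total: 1)
Op 8: C2 read [C2 read: already in S, no change] -> [S,I,S,S] (invalidations this op: 0; running total: 1)
Op 9: C1 write [C1 write: invalidate ['C0=S', 'C2=S', 'C3=S'] -> C1=M] -> [I,M,I,I] (invalidations this op: 3; running total: 4)
Op 10: C2 read [C2 read from I: others=['C1=M'] -> C2=S, others downsized to S] -> [I,S,S,I] (invalidations this op: 0; running total: 4)

Answer: 4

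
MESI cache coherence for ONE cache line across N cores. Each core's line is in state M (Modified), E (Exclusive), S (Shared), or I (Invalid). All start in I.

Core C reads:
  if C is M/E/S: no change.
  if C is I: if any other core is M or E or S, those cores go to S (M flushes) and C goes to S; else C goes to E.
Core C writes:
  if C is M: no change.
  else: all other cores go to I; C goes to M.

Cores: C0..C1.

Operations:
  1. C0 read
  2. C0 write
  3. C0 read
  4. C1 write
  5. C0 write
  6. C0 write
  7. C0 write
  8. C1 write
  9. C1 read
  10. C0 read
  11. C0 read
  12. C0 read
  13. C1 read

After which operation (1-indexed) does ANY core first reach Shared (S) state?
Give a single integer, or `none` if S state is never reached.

Answer: 10

Derivation:
Op 1: C0 read [C0 read from I: no other sharers -> C0=E (exclusive)] -> [E,I]
Op 2: C0 write [C0 write: invalidate none -> C0=M] -> [M,I]
Op 3: C0 read [C0 read: already in M, no change] -> [M,I]
Op 4: C1 write [C1 write: invalidate ['C0=M'] -> C1=M] -> [I,M]
Op 5: C0 write [C0 write: invalidate ['C1=M'] -> C0=M] -> [M,I]
Op 6: C0 write [C0 write: already M (modified), no change] -> [M,I]
Op 7: C0 write [C0 write: already M (modified), no change] -> [M,I]
Op 8: C1 write [C1 write: invalidate ['C0=M'] -> C1=M] -> [I,M]
Op 9: C1 read [C1 read: already in M, no change] -> [I,M]
Op 10: C0 read [C0 read from I: others=['C1=M'] -> C0=S, others downsized to S] -> [S,S]
  -> First S state at op 10; remaining ops need not be traced.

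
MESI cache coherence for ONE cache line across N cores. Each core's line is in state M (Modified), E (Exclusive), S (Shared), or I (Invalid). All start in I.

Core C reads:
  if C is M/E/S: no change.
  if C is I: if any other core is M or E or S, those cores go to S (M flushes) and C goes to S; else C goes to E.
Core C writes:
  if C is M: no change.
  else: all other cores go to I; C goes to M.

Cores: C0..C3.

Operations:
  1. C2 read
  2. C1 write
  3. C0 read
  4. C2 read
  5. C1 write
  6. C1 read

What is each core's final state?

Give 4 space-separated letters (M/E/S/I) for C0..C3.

Answer: I M I I

Derivation:
Op 1: C2 read [C2 read from I: no other sharers -> C2=E (exclusive)] -> [I,I,E,I]
Op 2: C1 write [C1 write: invalidate ['C2=E'] -> C1=M] -> [I,M,I,I]
Op 3: C0 read [C0 read from I: others=['C1=M'] -> C0=S, others downsized to S] -> [S,S,I,I]
Op 4: C2 read [C2 read from I: others=['C0=S', 'C1=S'] -> C2=S, others downsized to S] -> [S,S,S,I]
Op 5: C1 write [C1 write: invalidate ['C0=S', 'C2=S'] -> C1=M] -> [I,M,I,I]
Op 6: C1 read [C1 read: already in M, no change] -> [I,M,I,I]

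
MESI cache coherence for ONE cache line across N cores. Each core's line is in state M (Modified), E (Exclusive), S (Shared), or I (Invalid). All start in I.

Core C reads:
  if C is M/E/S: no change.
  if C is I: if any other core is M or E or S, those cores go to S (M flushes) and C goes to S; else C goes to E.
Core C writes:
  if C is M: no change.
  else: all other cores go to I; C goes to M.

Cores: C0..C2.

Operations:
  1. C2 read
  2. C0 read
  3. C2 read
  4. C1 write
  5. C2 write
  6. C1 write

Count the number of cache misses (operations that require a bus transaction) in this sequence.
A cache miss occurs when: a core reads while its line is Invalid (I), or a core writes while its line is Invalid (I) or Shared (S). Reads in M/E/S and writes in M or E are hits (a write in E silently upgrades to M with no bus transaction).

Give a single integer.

Answer: 5

Derivation:
Op 1: C2 read [C2 read from I: no other sharers -> C2=E (exclusive)] -> [I,I,E] [MISS #1: read from I]
Op 2: C0 read [C0 read from I: others=['C2=E'] -> C0=S, others downsized to S] -> [S,I,S] [MISS #2: read from I]
Op 3: C2 read [C2 read: already in S, no change] -> [S,I,S] [hit: read from S]
Op 4: C1 write [C1 write: invalidate ['C0=S', 'C2=S'] -> C1=M] -> [I,M,I] [MISS #3: write from I]
Op 5: C2 write [C2 write: invalidate ['C1=M'] -> C2=M] -> [I,I,M] [MISS #4: write from I]
Op 6: C1 write [C1 write: invalidate ['C2=M'] -> C1=M] -> [I,M,I] [MISS #5: write from I]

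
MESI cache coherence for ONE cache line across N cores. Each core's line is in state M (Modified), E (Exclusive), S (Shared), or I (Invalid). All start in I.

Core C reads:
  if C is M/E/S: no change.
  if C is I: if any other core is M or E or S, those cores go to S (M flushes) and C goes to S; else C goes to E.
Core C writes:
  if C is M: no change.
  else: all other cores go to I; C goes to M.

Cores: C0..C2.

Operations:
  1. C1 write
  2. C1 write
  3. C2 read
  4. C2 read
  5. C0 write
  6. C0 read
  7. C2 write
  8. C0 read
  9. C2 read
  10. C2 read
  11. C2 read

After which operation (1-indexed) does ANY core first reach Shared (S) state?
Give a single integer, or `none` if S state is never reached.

Op 1: C1 write [C1 write: invalidate none -> C1=M] -> [I,M,I]
Op 2: C1 write [C1 write: already M (modified), no change] -> [I,M,I]
Op 3: C2 read [C2 read from I: others=['C1=M'] -> C2=S, others downsized to S] -> [I,S,S]
  -> First S state at op 3; remaining ops need not be traced.

Answer: 3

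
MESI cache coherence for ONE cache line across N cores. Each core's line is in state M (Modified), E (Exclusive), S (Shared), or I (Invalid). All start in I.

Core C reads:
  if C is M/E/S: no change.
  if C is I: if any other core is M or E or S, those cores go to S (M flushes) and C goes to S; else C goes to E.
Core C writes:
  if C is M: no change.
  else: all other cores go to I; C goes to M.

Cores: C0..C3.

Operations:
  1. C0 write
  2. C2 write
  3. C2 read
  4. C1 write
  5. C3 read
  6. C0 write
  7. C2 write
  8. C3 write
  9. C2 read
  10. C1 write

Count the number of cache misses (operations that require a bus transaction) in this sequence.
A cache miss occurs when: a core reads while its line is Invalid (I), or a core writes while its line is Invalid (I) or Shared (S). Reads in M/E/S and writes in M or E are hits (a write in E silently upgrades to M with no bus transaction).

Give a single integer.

Answer: 9

Derivation:
Op 1: C0 write [C0 write: invalidate none -> C0=M] -> [M,I,I,I] [MISS #1: write from I]
Op 2: C2 write [C2 write: invalidate ['C0=M'] -> C2=M] -> [I,I,M,I] [MISS #2: write from I]
Op 3: C2 read [C2 read: already in M, no change] -> [I,I,M,I] [hit: read from M]
Op 4: C1 write [C1 write: invalidate ['C2=M'] -> C1=M] -> [I,M,I,I] [MISS #3: write from I]
Op 5: C3 read [C3 read from I: others=['C1=M'] -> C3=S, others downsized to S] -> [I,S,I,S] [MISS #4: read from I]
Op 6: C0 write [C0 write: invalidate ['C1=S', 'C3=S'] -> C0=M] -> [M,I,I,I] [MISS #5: write from I]
Op 7: C2 write [C2 write: invalidate ['C0=M'] -> C2=M] -> [I,I,M,I] [MISS #6: write from I]
Op 8: C3 write [C3 write: invalidate ['C2=M'] -> C3=M] -> [I,I,I,M] [MISS #7: write from I]
Op 9: C2 read [C2 read from I: others=['C3=M'] -> C2=S, others downsized to S] -> [I,I,S,S] [MISS #8: read from I]
Op 10: C1 write [C1 write: invalidate ['C2=S', 'C3=S'] -> C1=M] -> [I,M,I,I] [MISS #9: write from I]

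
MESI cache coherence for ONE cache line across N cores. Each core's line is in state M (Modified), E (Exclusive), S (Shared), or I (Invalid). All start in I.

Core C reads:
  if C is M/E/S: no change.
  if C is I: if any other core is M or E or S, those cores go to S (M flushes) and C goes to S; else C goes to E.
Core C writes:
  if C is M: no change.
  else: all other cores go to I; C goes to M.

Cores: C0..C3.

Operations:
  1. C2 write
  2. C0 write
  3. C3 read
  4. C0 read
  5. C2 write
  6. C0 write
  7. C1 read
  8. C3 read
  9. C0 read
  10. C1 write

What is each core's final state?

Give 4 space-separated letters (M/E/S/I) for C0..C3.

Op 1: C2 write [C2 write: invalidate none -> C2=M] -> [I,I,M,I]
Op 2: C0 write [C0 write: invalidate ['C2=M'] -> C0=M] -> [M,I,I,I]
Op 3: C3 read [C3 read from I: others=['C0=M'] -> C3=S, others downsized to S] -> [S,I,I,S]
Op 4: C0 read [C0 read: already in S, no change] -> [S,I,I,S]
Op 5: C2 write [C2 write: invalidate ['C0=S', 'C3=S'] -> C2=M] -> [I,I,M,I]
Op 6: C0 write [C0 write: invalidate ['C2=M'] -> C0=M] -> [M,I,I,I]
Op 7: C1 read [C1 read from I: others=['C0=M'] -> C1=S, others downsized to S] -> [S,S,I,I]
Op 8: C3 read [C3 read from I: others=['C0=S', 'C1=S'] -> C3=S, others downsized to S] -> [S,S,I,S]
Op 9: C0 read [C0 read: already in S, no change] -> [S,S,I,S]
Op 10: C1 write [C1 write: invalidate ['C0=S', 'C3=S'] -> C1=M] -> [I,M,I,I]

Answer: I M I I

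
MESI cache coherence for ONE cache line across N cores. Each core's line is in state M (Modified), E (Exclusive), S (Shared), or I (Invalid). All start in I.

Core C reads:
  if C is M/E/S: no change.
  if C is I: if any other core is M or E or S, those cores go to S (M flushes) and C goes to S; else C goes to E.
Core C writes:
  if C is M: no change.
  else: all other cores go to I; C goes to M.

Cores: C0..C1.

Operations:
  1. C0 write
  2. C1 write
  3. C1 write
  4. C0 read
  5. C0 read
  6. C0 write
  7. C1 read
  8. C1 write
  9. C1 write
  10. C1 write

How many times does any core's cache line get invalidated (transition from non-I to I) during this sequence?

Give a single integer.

Op 1: C0 write [C0 write: invalidate none -> C0=M] -> [M,I] (invalidations this op: 0; running total: 0)
Op 2: C1 write [C1 write: invalidate ['C0=M'] -> C1=M] -> [I,M] (invalidations this op: 1; running total: 1)
Op 3: C1 write [C1 write: already M (modified), no change] -> [I,M] (invalidations this op: 0; running total: 1)
Op 4: C0 read [C0 read from I: others=['C1=M'] -> C0=S, others downsized to S] -> [S,S] (invalidations this op: 0; running total: 1)
Op 5: C0 read [C0 read: already in S, no change] -> [S,S] (invalidations this op: 0; running total: 1)
Op 6: C0 write [C0 write: invalidate ['C1=S'] -> C0=M] -> [M,I] (invalidations this op: 1; running total: 2)
Op 7: C1 read [C1 read from I: others=['C0=M'] -> C1=S, others downsized to S] -> [S,S] (invalidations this op: 0; running total: 2)
Op 8: C1 write [C1 write: invalidate ['C0=S'] -> C1=M] -> [I,M] (invalidations this op: 1; running total: 3)
Op 9: C1 write [C1 write: already M (modified), no change] -> [I,M] (invalidations this op: 0; running total: 3)
Op 10: C1 write [C1 write: already M (modified), no change] -> [I,M] (invalidations this op: 0; running total: 3)

Answer: 3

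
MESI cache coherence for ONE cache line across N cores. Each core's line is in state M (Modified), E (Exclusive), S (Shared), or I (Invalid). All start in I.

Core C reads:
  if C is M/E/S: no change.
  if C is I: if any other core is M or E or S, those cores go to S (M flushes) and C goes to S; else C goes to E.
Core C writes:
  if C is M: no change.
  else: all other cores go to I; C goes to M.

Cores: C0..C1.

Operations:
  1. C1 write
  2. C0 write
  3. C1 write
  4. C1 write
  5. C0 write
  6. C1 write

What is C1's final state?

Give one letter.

Answer: M

Derivation:
Op 1: C1 write [C1 write: invalidate none -> C1=M] -> [I,M]
Op 2: C0 write [C0 write: invalidate ['C1=M'] -> C0=M] -> [M,I]
Op 3: C1 write [C1 write: invalidate ['C0=M'] -> C1=M] -> [I,M]
Op 4: C1 write [C1 write: already M (modified), no change] -> [I,M]
Op 5: C0 write [C0 write: invalidate ['C1=M'] -> C0=M] -> [M,I]
Op 6: C1 write [C1 write: invalidate ['C0=M'] -> C1=M] -> [I,M]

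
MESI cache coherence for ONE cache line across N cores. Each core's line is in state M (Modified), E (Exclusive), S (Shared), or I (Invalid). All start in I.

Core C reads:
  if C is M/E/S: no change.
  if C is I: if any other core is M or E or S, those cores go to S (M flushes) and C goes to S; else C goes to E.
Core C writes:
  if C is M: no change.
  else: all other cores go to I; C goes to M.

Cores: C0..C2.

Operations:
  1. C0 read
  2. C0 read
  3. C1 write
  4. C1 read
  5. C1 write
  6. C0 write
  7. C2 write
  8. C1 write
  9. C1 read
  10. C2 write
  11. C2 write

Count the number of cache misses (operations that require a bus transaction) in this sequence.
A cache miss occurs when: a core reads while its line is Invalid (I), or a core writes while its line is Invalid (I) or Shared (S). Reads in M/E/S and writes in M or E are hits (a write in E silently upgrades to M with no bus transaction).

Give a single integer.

Op 1: C0 read [C0 read from I: no other sharers -> C0=E (exclusive)] -> [E,I,I] [MISS #1: read from I]
Op 2: C0 read [C0 read: already in E, no change] -> [E,I,I] [hit: read from E]
Op 3: C1 write [C1 write: invalidate ['C0=E'] -> C1=M] -> [I,M,I] [MISS #2: write from I]
Op 4: C1 read [C1 read: already in M, no change] -> [I,M,I] [hit: read from M]
Op 5: C1 write [C1 write: already M (modified), no change] -> [I,M,I] [hit: write from M]
Op 6: C0 write [C0 write: invalidate ['C1=M'] -> C0=M] -> [M,I,I] [MISS #3: write from I]
Op 7: C2 write [C2 write: invalidate ['C0=M'] -> C2=M] -> [I,I,M] [MISS #4: write from I]
Op 8: C1 write [C1 write: invalidate ['C2=M'] -> C1=M] -> [I,M,I] [MISS #5: write from I]
Op 9: C1 read [C1 read: already in M, no change] -> [I,M,I] [hit: read from M]
Op 10: C2 write [C2 write: invalidate ['C1=M'] -> C2=M] -> [I,I,M] [MISS #6: write from I]
Op 11: C2 write [C2 write: already M (modified), no change] -> [I,I,M] [hit: write from M]

Answer: 6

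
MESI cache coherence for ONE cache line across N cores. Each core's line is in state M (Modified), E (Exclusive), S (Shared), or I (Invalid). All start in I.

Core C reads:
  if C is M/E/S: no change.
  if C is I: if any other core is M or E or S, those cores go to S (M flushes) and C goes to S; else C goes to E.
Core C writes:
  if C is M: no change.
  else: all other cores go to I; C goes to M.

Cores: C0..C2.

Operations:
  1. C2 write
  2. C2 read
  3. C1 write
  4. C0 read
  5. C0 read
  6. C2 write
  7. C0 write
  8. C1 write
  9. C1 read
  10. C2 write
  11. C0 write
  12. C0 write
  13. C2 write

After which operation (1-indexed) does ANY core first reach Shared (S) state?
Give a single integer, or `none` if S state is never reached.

Answer: 4

Derivation:
Op 1: C2 write [C2 write: invalidate none -> C2=M] -> [I,I,M]
Op 2: C2 read [C2 read: already in M, no change] -> [I,I,M]
Op 3: C1 write [C1 write: invalidate ['C2=M'] -> C1=M] -> [I,M,I]
Op 4: C0 read [C0 read from I: others=['C1=M'] -> C0=S, others downsized to S] -> [S,S,I]
  -> First S state at op 4; remaining ops need not be traced.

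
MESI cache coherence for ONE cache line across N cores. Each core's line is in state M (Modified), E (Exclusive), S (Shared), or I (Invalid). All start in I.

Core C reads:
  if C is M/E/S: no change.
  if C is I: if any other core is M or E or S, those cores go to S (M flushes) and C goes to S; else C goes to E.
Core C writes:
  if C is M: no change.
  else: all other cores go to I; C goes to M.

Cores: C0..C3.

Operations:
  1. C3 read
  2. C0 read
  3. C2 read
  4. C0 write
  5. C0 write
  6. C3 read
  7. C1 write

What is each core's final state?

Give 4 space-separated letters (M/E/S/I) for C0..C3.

Answer: I M I I

Derivation:
Op 1: C3 read [C3 read from I: no other sharers -> C3=E (exclusive)] -> [I,I,I,E]
Op 2: C0 read [C0 read from I: others=['C3=E'] -> C0=S, others downsized to S] -> [S,I,I,S]
Op 3: C2 read [C2 read from I: others=['C0=S', 'C3=S'] -> C2=S, others downsized to S] -> [S,I,S,S]
Op 4: C0 write [C0 write: invalidate ['C2=S', 'C3=S'] -> C0=M] -> [M,I,I,I]
Op 5: C0 write [C0 write: already M (modified), no change] -> [M,I,I,I]
Op 6: C3 read [C3 read from I: others=['C0=M'] -> C3=S, others downsized to S] -> [S,I,I,S]
Op 7: C1 write [C1 write: invalidate ['C0=S', 'C3=S'] -> C1=M] -> [I,M,I,I]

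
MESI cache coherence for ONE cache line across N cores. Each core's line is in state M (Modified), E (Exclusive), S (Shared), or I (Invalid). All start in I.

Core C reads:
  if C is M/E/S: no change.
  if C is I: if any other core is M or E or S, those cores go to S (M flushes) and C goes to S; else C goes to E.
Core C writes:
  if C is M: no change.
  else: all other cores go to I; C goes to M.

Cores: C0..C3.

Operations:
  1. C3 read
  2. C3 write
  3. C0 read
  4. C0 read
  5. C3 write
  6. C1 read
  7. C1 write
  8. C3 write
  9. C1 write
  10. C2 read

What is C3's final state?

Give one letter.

Op 1: C3 read [C3 read from I: no other sharers -> C3=E (exclusive)] -> [I,I,I,E]
Op 2: C3 write [C3 write: invalidate none -> C3=M] -> [I,I,I,M]
Op 3: C0 read [C0 read from I: others=['C3=M'] -> C0=S, others downsized to S] -> [S,I,I,S]
Op 4: C0 read [C0 read: already in S, no change] -> [S,I,I,S]
Op 5: C3 write [C3 write: invalidate ['C0=S'] -> C3=M] -> [I,I,I,M]
Op 6: C1 read [C1 read from I: others=['C3=M'] -> C1=S, others downsized to S] -> [I,S,I,S]
Op 7: C1 write [C1 write: invalidate ['C3=S'] -> C1=M] -> [I,M,I,I]
Op 8: C3 write [C3 write: invalidate ['C1=M'] -> C3=M] -> [I,I,I,M]
Op 9: C1 write [C1 write: invalidate ['C3=M'] -> C1=M] -> [I,M,I,I]
Op 10: C2 read [C2 read from I: others=['C1=M'] -> C2=S, others downsized to S] -> [I,S,S,I]

Answer: I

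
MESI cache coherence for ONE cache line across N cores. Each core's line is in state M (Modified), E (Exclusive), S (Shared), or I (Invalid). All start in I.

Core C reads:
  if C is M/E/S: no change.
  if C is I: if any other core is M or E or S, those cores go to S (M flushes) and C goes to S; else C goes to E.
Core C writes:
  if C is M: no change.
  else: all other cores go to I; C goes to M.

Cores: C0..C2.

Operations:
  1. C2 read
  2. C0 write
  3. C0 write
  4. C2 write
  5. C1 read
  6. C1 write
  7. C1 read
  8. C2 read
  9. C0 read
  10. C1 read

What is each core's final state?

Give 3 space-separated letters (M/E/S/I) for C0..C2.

Op 1: C2 read [C2 read from I: no other sharers -> C2=E (exclusive)] -> [I,I,E]
Op 2: C0 write [C0 write: invalidate ['C2=E'] -> C0=M] -> [M,I,I]
Op 3: C0 write [C0 write: already M (modified), no change] -> [M,I,I]
Op 4: C2 write [C2 write: invalidate ['C0=M'] -> C2=M] -> [I,I,M]
Op 5: C1 read [C1 read from I: others=['C2=M'] -> C1=S, others downsized to S] -> [I,S,S]
Op 6: C1 write [C1 write: invalidate ['C2=S'] -> C1=M] -> [I,M,I]
Op 7: C1 read [C1 read: already in M, no change] -> [I,M,I]
Op 8: C2 read [C2 read from I: others=['C1=M'] -> C2=S, others downsized to S] -> [I,S,S]
Op 9: C0 read [C0 read from I: others=['C1=S', 'C2=S'] -> C0=S, others downsized to S] -> [S,S,S]
Op 10: C1 read [C1 read: already in S, no change] -> [S,S,S]

Answer: S S S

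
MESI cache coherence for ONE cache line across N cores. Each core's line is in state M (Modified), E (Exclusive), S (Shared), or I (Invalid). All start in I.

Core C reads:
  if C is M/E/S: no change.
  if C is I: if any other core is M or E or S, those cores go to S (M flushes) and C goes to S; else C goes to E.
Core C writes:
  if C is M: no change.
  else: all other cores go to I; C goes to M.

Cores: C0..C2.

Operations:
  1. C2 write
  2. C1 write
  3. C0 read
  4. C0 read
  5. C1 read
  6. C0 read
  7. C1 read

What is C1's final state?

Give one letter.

Answer: S

Derivation:
Op 1: C2 write [C2 write: invalidate none -> C2=M] -> [I,I,M]
Op 2: C1 write [C1 write: invalidate ['C2=M'] -> C1=M] -> [I,M,I]
Op 3: C0 read [C0 read from I: others=['C1=M'] -> C0=S, others downsized to S] -> [S,S,I]
Op 4: C0 read [C0 read: already in S, no change] -> [S,S,I]
Op 5: C1 read [C1 read: already in S, no change] -> [S,S,I]
Op 6: C0 read [C0 read: already in S, no change] -> [S,S,I]
Op 7: C1 read [C1 read: already in S, no change] -> [S,S,I]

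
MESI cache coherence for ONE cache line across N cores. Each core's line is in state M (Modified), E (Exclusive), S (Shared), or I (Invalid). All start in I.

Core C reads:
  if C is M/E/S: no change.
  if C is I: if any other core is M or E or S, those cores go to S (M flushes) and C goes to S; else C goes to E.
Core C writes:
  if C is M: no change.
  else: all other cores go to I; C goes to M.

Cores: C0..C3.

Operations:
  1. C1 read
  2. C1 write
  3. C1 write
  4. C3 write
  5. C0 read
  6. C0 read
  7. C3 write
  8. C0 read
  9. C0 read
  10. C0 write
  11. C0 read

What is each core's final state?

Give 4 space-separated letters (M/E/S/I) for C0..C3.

Answer: M I I I

Derivation:
Op 1: C1 read [C1 read from I: no other sharers -> C1=E (exclusive)] -> [I,E,I,I]
Op 2: C1 write [C1 write: invalidate none -> C1=M] -> [I,M,I,I]
Op 3: C1 write [C1 write: already M (modified), no change] -> [I,M,I,I]
Op 4: C3 write [C3 write: invalidate ['C1=M'] -> C3=M] -> [I,I,I,M]
Op 5: C0 read [C0 read from I: others=['C3=M'] -> C0=S, others downsized to S] -> [S,I,I,S]
Op 6: C0 read [C0 read: already in S, no change] -> [S,I,I,S]
Op 7: C3 write [C3 write: invalidate ['C0=S'] -> C3=M] -> [I,I,I,M]
Op 8: C0 read [C0 read from I: others=['C3=M'] -> C0=S, others downsized to S] -> [S,I,I,S]
Op 9: C0 read [C0 read: already in S, no change] -> [S,I,I,S]
Op 10: C0 write [C0 write: invalidate ['C3=S'] -> C0=M] -> [M,I,I,I]
Op 11: C0 read [C0 read: already in M, no change] -> [M,I,I,I]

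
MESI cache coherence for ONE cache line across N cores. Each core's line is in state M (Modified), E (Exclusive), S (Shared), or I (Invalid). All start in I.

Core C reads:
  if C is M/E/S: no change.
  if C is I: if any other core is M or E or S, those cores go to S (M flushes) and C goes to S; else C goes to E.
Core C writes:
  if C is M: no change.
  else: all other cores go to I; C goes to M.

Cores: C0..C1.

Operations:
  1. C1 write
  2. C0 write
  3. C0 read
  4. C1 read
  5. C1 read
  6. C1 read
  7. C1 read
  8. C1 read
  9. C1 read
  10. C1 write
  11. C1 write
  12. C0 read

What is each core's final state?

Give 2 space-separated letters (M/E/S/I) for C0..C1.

Answer: S S

Derivation:
Op 1: C1 write [C1 write: invalidate none -> C1=M] -> [I,M]
Op 2: C0 write [C0 write: invalidate ['C1=M'] -> C0=M] -> [M,I]
Op 3: C0 read [C0 read: already in M, no change] -> [M,I]
Op 4: C1 read [C1 read from I: others=['C0=M'] -> C1=S, others downsized to S] -> [S,S]
Op 5: C1 read [C1 read: already in S, no change] -> [S,S]
Op 6: C1 read [C1 read: already in S, no change] -> [S,S]
Op 7: C1 read [C1 read: already in S, no change] -> [S,S]
Op 8: C1 read [C1 read: already in S, no change] -> [S,S]
Op 9: C1 read [C1 read: already in S, no change] -> [S,S]
Op 10: C1 write [C1 write: invalidate ['C0=S'] -> C1=M] -> [I,M]
Op 11: C1 write [C1 write: already M (modified), no change] -> [I,M]
Op 12: C0 read [C0 read from I: others=['C1=M'] -> C0=S, others downsized to S] -> [S,S]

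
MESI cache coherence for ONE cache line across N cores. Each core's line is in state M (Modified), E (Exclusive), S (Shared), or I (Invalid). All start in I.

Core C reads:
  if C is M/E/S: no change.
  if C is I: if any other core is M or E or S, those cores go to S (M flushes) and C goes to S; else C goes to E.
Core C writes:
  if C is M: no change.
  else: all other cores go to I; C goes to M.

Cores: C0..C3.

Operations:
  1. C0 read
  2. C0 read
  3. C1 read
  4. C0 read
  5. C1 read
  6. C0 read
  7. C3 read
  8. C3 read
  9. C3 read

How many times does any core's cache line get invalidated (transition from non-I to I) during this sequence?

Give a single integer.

Op 1: C0 read [C0 read from I: no other sharers -> C0=E (exclusive)] -> [E,I,I,I] (invalidations this op: 0; running total: 0)
Op 2: C0 read [C0 read: already in E, no change] -> [E,I,I,I] (invalidations this op: 0; running total: 0)
Op 3: C1 read [C1 read from I: others=['C0=E'] -> C1=S, others downsized to S] -> [S,S,I,I] (invalidations this op: 0; running total: 0)
Op 4: C0 read [C0 read: already in S, no change] -> [S,S,I,I] (invalidations this op: 0; running total: 0)
Op 5: C1 read [C1 read: already in S, no change] -> [S,S,I,I] (invalidations this op: 0; running total: 0)
Op 6: C0 read [C0 read: already in S, no change] -> [S,S,I,I] (invalidations this op: 0; running total: 0)
Op 7: C3 read [C3 read from I: others=['C0=S', 'C1=S'] -> C3=S, others downsized to S] -> [S,S,I,S] (invalidations this op: 0; running total: 0)
Op 8: C3 read [C3 read: already in S, no change] -> [S,S,I,S] (invalidations this op: 0; running total: 0)
Op 9: C3 read [C3 read: already in S, no change] -> [S,S,I,S] (invalidations this op: 0; running total: 0)

Answer: 0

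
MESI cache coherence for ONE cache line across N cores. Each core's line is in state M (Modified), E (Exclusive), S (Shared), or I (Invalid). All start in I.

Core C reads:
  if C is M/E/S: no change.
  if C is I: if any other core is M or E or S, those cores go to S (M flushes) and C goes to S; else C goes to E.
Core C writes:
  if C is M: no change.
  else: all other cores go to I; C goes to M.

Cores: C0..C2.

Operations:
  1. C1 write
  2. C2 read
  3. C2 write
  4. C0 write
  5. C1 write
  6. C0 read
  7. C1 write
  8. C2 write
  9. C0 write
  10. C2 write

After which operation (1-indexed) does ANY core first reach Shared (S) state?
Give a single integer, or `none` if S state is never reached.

Answer: 2

Derivation:
Op 1: C1 write [C1 write: invalidate none -> C1=M] -> [I,M,I]
Op 2: C2 read [C2 read from I: others=['C1=M'] -> C2=S, others downsized to S] -> [I,S,S]
  -> First S state at op 2; remaining ops need not be traced.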